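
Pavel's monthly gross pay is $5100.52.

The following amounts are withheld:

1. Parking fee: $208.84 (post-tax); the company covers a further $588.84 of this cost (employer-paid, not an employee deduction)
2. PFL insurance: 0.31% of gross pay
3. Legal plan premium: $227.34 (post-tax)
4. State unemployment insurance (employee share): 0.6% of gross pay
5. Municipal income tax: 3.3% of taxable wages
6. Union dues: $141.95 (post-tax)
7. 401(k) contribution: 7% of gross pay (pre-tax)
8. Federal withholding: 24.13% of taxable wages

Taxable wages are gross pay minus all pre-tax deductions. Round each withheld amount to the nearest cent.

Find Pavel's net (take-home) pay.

$2817.81

401(k) contribution: $5100.52 × 0.07 = $357.04
Taxable wages = $5100.52 − $357.04 = $4743.48
Federal withholding: $4743.48 × 0.2413 = $1144.60
Municipal income tax: $4743.48 × 0.033 = $156.53
PFL insurance: $5100.52 × 0.0031 = $15.81
State unemployment insurance (employee share): $5100.52 × 0.006 = $30.60
Union dues: $141.95
Parking fee: $208.84
Legal plan premium: $227.34
(Employer's $588.84 toward parking fee is not withheld from the employee.)
Total deductions = $357.04 + $1144.60 + $156.53 + $15.81 + $30.60 + $141.95 + $208.84 + $227.34 = $2282.71
Net pay = $5100.52 − $2282.71 = $2817.81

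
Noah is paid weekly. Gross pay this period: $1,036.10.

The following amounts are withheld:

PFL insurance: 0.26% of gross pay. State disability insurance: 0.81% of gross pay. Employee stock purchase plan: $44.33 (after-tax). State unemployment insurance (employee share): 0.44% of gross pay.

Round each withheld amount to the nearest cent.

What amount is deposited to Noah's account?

State unemployment insurance (employee share): $1,036.10 × 0.0044 = $4.56
PFL insurance: $1,036.10 × 0.0026 = $2.69
State disability insurance: $1,036.10 × 0.0081 = $8.39
Employee stock purchase plan: $44.33
Total deductions = $4.56 + $2.69 + $8.39 + $44.33 = $59.97
Net pay = $1,036.10 − $59.97 = $976.13

$976.13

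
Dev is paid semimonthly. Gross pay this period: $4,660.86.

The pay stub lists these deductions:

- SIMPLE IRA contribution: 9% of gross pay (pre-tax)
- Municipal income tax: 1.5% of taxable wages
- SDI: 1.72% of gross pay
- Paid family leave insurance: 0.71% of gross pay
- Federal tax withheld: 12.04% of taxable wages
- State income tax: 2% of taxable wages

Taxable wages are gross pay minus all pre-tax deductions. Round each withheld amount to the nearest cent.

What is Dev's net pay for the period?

SIMPLE IRA contribution: $4,660.86 × 0.09 = $419.48
Taxable wages = $4,660.86 − $419.48 = $4,241.38
Federal tax withheld: $4,241.38 × 0.1204 = $510.66
Municipal income tax: $4,241.38 × 0.015 = $63.62
State income tax: $4,241.38 × 0.02 = $84.83
Paid family leave insurance: $4,660.86 × 0.0071 = $33.09
SDI: $4,660.86 × 0.0172 = $80.17
Total deductions = $419.48 + $510.66 + $63.62 + $84.83 + $33.09 + $80.17 = $1,191.85
Net pay = $4,660.86 − $1,191.85 = $3,469.01

$3,469.01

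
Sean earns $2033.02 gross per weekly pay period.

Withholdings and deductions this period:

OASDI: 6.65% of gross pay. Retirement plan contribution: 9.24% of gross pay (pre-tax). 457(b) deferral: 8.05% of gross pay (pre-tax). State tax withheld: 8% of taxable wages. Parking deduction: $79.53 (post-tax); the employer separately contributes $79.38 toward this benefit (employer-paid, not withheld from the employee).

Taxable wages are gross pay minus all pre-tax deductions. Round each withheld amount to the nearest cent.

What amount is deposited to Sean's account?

$1332.26

Retirement plan contribution: $2033.02 × 0.0924 = $187.85
457(b) deferral: $2033.02 × 0.0805 = $163.66
Pre-tax total = $187.85 + $163.66 = $351.51
Taxable wages = $2033.02 − $351.51 = $1681.51
State tax withheld: $1681.51 × 0.08 = $134.52
OASDI: $2033.02 × 0.0665 = $135.20
Parking deduction: $79.53
(Employer's $79.38 toward parking deduction is not withheld from the employee.)
Total deductions = $187.85 + $163.66 + $134.52 + $135.20 + $79.53 = $700.76
Net pay = $2033.02 − $700.76 = $1332.26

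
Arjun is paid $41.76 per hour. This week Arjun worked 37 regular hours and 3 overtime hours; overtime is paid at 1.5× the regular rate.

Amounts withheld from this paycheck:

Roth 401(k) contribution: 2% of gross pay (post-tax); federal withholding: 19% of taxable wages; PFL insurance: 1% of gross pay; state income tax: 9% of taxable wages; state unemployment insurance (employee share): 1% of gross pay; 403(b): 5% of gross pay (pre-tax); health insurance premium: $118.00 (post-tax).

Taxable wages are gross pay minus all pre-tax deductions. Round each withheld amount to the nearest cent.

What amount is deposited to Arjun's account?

Regular pay: 37 × $41.76 = $1,545.12
Overtime pay: 3 × $41.76 × 1.5 = $187.92
Gross pay = $1,545.12 + $187.92 = $1,733.04
403(b): $1,733.04 × 0.05 = $86.65
Taxable wages = $1,733.04 − $86.65 = $1,646.39
State income tax: $1,646.39 × 0.09 = $148.18
Federal withholding: $1,646.39 × 0.19 = $312.81
State unemployment insurance (employee share): $1,733.04 × 0.01 = $17.33
PFL insurance: $1,733.04 × 0.01 = $17.33
Roth 401(k) contribution: $1,733.04 × 0.02 = $34.66
Health insurance premium: $118.00
Total deductions = $86.65 + $148.18 + $312.81 + $17.33 + $17.33 + $34.66 + $118.00 = $734.96
Net pay = $1,733.04 − $734.96 = $998.08

$998.08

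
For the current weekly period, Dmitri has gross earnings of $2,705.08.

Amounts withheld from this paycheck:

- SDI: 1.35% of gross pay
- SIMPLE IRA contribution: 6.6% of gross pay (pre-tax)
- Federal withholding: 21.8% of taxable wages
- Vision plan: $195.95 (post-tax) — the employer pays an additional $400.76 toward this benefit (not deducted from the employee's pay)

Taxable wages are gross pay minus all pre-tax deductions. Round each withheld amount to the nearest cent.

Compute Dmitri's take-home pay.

$1,743.28

SIMPLE IRA contribution: $2,705.08 × 0.066 = $178.54
Taxable wages = $2,705.08 − $178.54 = $2,526.54
Federal withholding: $2,526.54 × 0.218 = $550.79
SDI: $2,705.08 × 0.0135 = $36.52
Vision plan: $195.95
(Employer's $400.76 toward vision plan is not withheld from the employee.)
Total deductions = $178.54 + $550.79 + $36.52 + $195.95 = $961.80
Net pay = $2,705.08 − $961.80 = $1,743.28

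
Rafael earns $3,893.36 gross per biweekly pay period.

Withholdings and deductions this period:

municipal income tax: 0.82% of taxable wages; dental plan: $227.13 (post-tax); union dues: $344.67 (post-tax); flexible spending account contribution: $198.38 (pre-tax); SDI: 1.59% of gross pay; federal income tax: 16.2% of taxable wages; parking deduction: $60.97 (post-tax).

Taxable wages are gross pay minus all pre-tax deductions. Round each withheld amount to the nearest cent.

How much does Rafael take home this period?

Flexible spending account contribution: $198.38
Taxable wages = $3,893.36 − $198.38 = $3,694.98
Federal income tax: $3,694.98 × 0.162 = $598.59
Municipal income tax: $3,694.98 × 0.0082 = $30.30
SDI: $3,893.36 × 0.0159 = $61.90
Parking deduction: $60.97
Union dues: $344.67
Dental plan: $227.13
Total deductions = $198.38 + $598.59 + $30.30 + $61.90 + $60.97 + $344.67 + $227.13 = $1,521.94
Net pay = $3,893.36 − $1,521.94 = $2,371.42

$2,371.42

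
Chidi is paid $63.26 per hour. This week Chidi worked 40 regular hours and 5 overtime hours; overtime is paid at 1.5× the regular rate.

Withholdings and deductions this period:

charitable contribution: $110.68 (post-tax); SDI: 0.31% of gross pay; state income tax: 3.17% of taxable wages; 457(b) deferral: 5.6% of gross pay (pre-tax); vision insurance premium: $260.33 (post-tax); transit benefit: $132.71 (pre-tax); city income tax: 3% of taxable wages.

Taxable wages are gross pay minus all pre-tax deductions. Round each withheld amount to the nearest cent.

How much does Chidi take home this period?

Regular pay: 40 × $63.26 = $2530.40
Overtime pay: 5 × $63.26 × 1.5 = $474.45
Gross pay = $2530.40 + $474.45 = $3004.85
Transit benefit: $132.71
457(b) deferral: $3004.85 × 0.056 = $168.27
Pre-tax total = $132.71 + $168.27 = $300.98
Taxable wages = $3004.85 − $300.98 = $2703.87
State income tax: $2703.87 × 0.0317 = $85.71
City income tax: $2703.87 × 0.03 = $81.12
SDI: $3004.85 × 0.0031 = $9.32
Vision insurance premium: $260.33
Charitable contribution: $110.68
Total deductions = $132.71 + $168.27 + $85.71 + $81.12 + $9.32 + $260.33 + $110.68 = $848.14
Net pay = $3004.85 − $848.14 = $2156.71

$2156.71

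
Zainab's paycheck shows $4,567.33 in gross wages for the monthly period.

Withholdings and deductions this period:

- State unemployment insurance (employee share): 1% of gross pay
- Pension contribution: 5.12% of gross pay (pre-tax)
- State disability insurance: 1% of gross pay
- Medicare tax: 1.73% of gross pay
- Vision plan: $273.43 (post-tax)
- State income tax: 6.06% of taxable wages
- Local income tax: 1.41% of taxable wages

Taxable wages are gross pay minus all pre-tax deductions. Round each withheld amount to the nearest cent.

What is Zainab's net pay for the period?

$3,565.99

Pension contribution: $4,567.33 × 0.0512 = $233.85
Taxable wages = $4,567.33 − $233.85 = $4,333.48
Local income tax: $4,333.48 × 0.0141 = $61.10
State income tax: $4,333.48 × 0.0606 = $262.61
Medicare tax: $4,567.33 × 0.0173 = $79.01
State disability insurance: $4,567.33 × 0.01 = $45.67
State unemployment insurance (employee share): $4,567.33 × 0.01 = $45.67
Vision plan: $273.43
Total deductions = $233.85 + $61.10 + $262.61 + $79.01 + $45.67 + $45.67 + $273.43 = $1,001.34
Net pay = $4,567.33 − $1,001.34 = $3,565.99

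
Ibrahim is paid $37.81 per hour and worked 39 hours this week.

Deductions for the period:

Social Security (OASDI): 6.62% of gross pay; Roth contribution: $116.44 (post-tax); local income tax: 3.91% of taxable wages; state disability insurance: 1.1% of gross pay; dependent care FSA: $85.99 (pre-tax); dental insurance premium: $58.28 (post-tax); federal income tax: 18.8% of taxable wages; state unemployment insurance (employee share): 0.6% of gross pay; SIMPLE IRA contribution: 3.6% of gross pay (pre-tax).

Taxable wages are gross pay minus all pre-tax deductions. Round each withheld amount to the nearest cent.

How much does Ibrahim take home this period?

Gross pay: 39 × $37.81 = $1,474.59
SIMPLE IRA contribution: $1,474.59 × 0.036 = $53.09
Dependent care FSA: $85.99
Pre-tax total = $53.09 + $85.99 = $139.08
Taxable wages = $1,474.59 − $139.08 = $1,335.51
Federal income tax: $1,335.51 × 0.188 = $251.08
Local income tax: $1,335.51 × 0.0391 = $52.22
Social Security (OASDI): $1,474.59 × 0.0662 = $97.62
State unemployment insurance (employee share): $1,474.59 × 0.006 = $8.85
State disability insurance: $1,474.59 × 0.011 = $16.22
Dental insurance premium: $58.28
Roth contribution: $116.44
Total deductions = $53.09 + $85.99 + $251.08 + $52.22 + $97.62 + $8.85 + $16.22 + $58.28 + $116.44 = $739.79
Net pay = $1,474.59 − $739.79 = $734.80

$734.80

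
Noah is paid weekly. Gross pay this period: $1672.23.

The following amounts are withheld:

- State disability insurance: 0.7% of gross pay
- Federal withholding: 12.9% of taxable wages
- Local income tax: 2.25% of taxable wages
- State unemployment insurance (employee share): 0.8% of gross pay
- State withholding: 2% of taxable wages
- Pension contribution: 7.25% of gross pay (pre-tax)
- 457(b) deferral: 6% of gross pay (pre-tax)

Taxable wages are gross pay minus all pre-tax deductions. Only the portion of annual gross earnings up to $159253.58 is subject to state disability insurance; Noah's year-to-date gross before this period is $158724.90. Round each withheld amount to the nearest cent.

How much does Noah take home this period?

457(b) deferral: $1672.23 × 0.06 = $100.33
Pension contribution: $1672.23 × 0.0725 = $121.24
Pre-tax total = $100.33 + $121.24 = $221.57
Taxable wages = $1672.23 − $221.57 = $1450.66
State withholding: $1450.66 × 0.02 = $29.01
Federal withholding: $1450.66 × 0.129 = $187.14
Local income tax: $1450.66 × 0.0225 = $32.64
State disability insurance: only $159253.58 − $158724.90 = $528.68 of this check is subject → $528.68 × 0.007 = $3.70
State unemployment insurance (employee share): $1672.23 × 0.008 = $13.38
Total deductions = $100.33 + $121.24 + $29.01 + $187.14 + $32.64 + $3.70 + $13.38 = $487.44
Net pay = $1672.23 − $487.44 = $1184.79

$1184.79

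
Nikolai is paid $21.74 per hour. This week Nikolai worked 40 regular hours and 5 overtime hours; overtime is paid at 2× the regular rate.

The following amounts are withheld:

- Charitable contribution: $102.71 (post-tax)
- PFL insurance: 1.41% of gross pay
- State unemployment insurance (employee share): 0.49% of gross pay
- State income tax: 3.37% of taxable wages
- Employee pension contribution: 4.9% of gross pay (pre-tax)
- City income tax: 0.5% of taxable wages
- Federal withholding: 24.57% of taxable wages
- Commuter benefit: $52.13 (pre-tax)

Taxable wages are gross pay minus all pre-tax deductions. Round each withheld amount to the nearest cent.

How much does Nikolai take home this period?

$579.07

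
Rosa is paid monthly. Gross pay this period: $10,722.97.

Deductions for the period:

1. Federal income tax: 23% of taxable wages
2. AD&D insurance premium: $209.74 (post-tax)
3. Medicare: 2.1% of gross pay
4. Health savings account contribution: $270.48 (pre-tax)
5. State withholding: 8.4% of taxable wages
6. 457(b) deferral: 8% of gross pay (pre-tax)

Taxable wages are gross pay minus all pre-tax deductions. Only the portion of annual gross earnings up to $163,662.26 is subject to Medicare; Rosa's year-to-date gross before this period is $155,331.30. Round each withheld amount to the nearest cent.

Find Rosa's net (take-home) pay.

$6,197.24

457(b) deferral: $10,722.97 × 0.08 = $857.84
Health savings account contribution: $270.48
Pre-tax total = $857.84 + $270.48 = $1,128.32
Taxable wages = $10,722.97 − $1,128.32 = $9,594.65
State withholding: $9,594.65 × 0.084 = $805.95
Federal income tax: $9,594.65 × 0.23 = $2,206.77
Medicare: only $163,662.26 − $155,331.30 = $8,330.96 of this check is subject → $8,330.96 × 0.021 = $174.95
AD&D insurance premium: $209.74
Total deductions = $857.84 + $270.48 + $805.95 + $2,206.77 + $174.95 + $209.74 = $4,525.73
Net pay = $10,722.97 − $4,525.73 = $6,197.24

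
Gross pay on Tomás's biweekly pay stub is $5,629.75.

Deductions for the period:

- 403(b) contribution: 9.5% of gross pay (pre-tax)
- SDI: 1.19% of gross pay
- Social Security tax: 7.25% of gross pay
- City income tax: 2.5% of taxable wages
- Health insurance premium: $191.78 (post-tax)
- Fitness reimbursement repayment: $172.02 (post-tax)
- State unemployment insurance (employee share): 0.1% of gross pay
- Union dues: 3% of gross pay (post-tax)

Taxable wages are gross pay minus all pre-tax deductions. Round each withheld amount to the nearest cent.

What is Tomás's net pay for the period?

$3,954.08

403(b) contribution: $5,629.75 × 0.095 = $534.83
Taxable wages = $5,629.75 − $534.83 = $5,094.92
City income tax: $5,094.92 × 0.025 = $127.37
SDI: $5,629.75 × 0.0119 = $66.99
State unemployment insurance (employee share): $5,629.75 × 0.001 = $5.63
Social Security tax: $5,629.75 × 0.0725 = $408.16
Health insurance premium: $191.78
Union dues: $5,629.75 × 0.03 = $168.89
Fitness reimbursement repayment: $172.02
Total deductions = $534.83 + $127.37 + $66.99 + $5.63 + $408.16 + $191.78 + $168.89 + $172.02 = $1,675.67
Net pay = $5,629.75 − $1,675.67 = $3,954.08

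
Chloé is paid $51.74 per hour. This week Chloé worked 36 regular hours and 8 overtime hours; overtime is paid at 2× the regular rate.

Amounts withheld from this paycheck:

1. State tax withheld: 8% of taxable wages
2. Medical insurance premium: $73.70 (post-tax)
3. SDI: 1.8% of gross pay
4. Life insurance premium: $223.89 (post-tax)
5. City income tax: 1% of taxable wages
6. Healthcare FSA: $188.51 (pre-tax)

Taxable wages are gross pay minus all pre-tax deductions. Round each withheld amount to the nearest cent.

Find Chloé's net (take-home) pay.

$1,930.77

Regular pay: 36 × $51.74 = $1,862.64
Overtime pay: 8 × $51.74 × 2 = $827.84
Gross pay = $1,862.64 + $827.84 = $2,690.48
Healthcare FSA: $188.51
Taxable wages = $2,690.48 − $188.51 = $2,501.97
City income tax: $2,501.97 × 0.01 = $25.02
State tax withheld: $2,501.97 × 0.08 = $200.16
SDI: $2,690.48 × 0.018 = $48.43
Life insurance premium: $223.89
Medical insurance premium: $73.70
Total deductions = $188.51 + $25.02 + $200.16 + $48.43 + $223.89 + $73.70 = $759.71
Net pay = $2,690.48 − $759.71 = $1,930.77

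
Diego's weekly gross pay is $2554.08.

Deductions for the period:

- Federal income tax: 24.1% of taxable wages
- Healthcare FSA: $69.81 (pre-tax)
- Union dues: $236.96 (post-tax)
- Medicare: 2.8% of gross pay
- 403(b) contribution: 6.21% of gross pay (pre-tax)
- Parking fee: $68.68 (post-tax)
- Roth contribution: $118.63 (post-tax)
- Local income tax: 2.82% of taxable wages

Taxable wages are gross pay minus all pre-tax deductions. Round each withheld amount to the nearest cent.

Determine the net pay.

$1203.82

Healthcare FSA: $69.81
403(b) contribution: $2554.08 × 0.0621 = $158.61
Pre-tax total = $69.81 + $158.61 = $228.42
Taxable wages = $2554.08 − $228.42 = $2325.66
Local income tax: $2325.66 × 0.0282 = $65.58
Federal income tax: $2325.66 × 0.241 = $560.48
Medicare: $2554.08 × 0.028 = $71.51
Union dues: $236.96
Parking fee: $68.68
Roth contribution: $118.63
Total deductions = $69.81 + $158.61 + $65.58 + $560.48 + $71.51 + $236.96 + $68.68 + $118.63 = $1350.26
Net pay = $2554.08 − $1350.26 = $1203.82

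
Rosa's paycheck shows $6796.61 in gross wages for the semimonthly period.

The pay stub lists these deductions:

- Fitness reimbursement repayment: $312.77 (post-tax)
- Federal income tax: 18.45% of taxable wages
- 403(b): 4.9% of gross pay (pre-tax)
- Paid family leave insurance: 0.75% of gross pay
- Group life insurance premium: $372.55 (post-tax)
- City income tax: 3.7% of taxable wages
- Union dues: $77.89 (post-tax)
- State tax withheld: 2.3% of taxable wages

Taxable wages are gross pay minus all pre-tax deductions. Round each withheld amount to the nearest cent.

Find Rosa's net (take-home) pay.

$4069.06

403(b): $6796.61 × 0.049 = $333.03
Taxable wages = $6796.61 − $333.03 = $6463.58
State tax withheld: $6463.58 × 0.023 = $148.66
Federal income tax: $6463.58 × 0.1845 = $1192.53
City income tax: $6463.58 × 0.037 = $239.15
Paid family leave insurance: $6796.61 × 0.0075 = $50.97
Union dues: $77.89
Group life insurance premium: $372.55
Fitness reimbursement repayment: $312.77
Total deductions = $333.03 + $148.66 + $1192.53 + $239.15 + $50.97 + $77.89 + $372.55 + $312.77 = $2727.55
Net pay = $6796.61 − $2727.55 = $4069.06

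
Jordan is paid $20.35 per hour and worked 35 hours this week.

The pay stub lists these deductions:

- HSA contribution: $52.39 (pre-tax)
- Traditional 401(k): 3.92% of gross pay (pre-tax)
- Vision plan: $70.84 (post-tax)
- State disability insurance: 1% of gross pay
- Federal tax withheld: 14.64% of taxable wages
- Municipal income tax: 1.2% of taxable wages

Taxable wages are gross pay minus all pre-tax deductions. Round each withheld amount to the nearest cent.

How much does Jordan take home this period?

$453.88

Gross pay: 35 × $20.35 = $712.25
HSA contribution: $52.39
Traditional 401(k): $712.25 × 0.0392 = $27.92
Pre-tax total = $52.39 + $27.92 = $80.31
Taxable wages = $712.25 − $80.31 = $631.94
Municipal income tax: $631.94 × 0.012 = $7.58
Federal tax withheld: $631.94 × 0.1464 = $92.52
State disability insurance: $712.25 × 0.01 = $7.12
Vision plan: $70.84
Total deductions = $52.39 + $27.92 + $7.58 + $92.52 + $7.12 + $70.84 = $258.37
Net pay = $712.25 − $258.37 = $453.88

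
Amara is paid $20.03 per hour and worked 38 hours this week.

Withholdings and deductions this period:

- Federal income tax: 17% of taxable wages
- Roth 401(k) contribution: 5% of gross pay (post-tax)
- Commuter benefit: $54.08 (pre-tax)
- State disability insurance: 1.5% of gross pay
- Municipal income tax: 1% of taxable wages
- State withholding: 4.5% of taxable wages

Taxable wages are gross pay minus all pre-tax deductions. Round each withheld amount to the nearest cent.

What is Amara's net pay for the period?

Gross pay: 38 × $20.03 = $761.14
Commuter benefit: $54.08
Taxable wages = $761.14 − $54.08 = $707.06
Municipal income tax: $707.06 × 0.01 = $7.07
State withholding: $707.06 × 0.045 = $31.82
Federal income tax: $707.06 × 0.17 = $120.20
State disability insurance: $761.14 × 0.015 = $11.42
Roth 401(k) contribution: $761.14 × 0.05 = $38.06
Total deductions = $54.08 + $7.07 + $31.82 + $120.20 + $11.42 + $38.06 = $262.65
Net pay = $761.14 − $262.65 = $498.49

$498.49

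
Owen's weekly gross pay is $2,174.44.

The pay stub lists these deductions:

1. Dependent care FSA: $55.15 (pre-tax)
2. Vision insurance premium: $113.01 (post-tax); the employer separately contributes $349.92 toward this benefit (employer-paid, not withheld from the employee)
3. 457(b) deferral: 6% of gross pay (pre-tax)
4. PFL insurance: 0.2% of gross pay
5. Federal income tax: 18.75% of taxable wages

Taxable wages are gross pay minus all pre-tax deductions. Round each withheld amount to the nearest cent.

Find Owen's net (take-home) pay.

$1,498.56

Dependent care FSA: $55.15
457(b) deferral: $2,174.44 × 0.06 = $130.47
Pre-tax total = $55.15 + $130.47 = $185.62
Taxable wages = $2,174.44 − $185.62 = $1,988.82
Federal income tax: $1,988.82 × 0.1875 = $372.90
PFL insurance: $2,174.44 × 0.002 = $4.35
Vision insurance premium: $113.01
(Employer's $349.92 toward vision insurance premium is not withheld from the employee.)
Total deductions = $55.15 + $130.47 + $372.90 + $4.35 + $113.01 = $675.88
Net pay = $2,174.44 − $675.88 = $1,498.56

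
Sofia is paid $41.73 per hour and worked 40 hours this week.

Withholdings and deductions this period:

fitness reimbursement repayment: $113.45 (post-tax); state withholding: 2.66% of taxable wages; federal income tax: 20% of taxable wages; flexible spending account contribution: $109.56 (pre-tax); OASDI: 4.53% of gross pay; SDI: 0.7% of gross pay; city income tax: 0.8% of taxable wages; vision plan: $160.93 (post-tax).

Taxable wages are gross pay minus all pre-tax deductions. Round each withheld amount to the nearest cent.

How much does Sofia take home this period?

$832.07

Gross pay: 40 × $41.73 = $1,669.20
Flexible spending account contribution: $109.56
Taxable wages = $1,669.20 − $109.56 = $1,559.64
City income tax: $1,559.64 × 0.008 = $12.48
Federal income tax: $1,559.64 × 0.2 = $311.93
State withholding: $1,559.64 × 0.0266 = $41.49
OASDI: $1,669.20 × 0.0453 = $75.61
SDI: $1,669.20 × 0.007 = $11.68
Vision plan: $160.93
Fitness reimbursement repayment: $113.45
Total deductions = $109.56 + $12.48 + $311.93 + $41.49 + $75.61 + $11.68 + $160.93 + $113.45 = $837.13
Net pay = $1,669.20 − $837.13 = $832.07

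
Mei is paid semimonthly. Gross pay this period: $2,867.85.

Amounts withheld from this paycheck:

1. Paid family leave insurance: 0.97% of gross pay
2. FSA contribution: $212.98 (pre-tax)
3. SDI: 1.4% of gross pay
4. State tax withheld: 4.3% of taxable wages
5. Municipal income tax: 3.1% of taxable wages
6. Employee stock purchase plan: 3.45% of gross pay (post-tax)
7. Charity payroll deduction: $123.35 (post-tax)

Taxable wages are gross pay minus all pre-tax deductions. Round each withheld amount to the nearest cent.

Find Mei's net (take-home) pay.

$2,168.15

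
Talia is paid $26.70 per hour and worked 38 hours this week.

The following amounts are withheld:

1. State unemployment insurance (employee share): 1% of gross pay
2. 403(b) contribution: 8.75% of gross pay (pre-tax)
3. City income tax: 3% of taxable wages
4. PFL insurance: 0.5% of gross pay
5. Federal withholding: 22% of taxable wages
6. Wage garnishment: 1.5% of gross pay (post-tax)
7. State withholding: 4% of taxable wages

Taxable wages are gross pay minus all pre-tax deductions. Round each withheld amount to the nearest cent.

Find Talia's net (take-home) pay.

$626.90

Gross pay: 38 × $26.70 = $1,014.60
403(b) contribution: $1,014.60 × 0.0875 = $88.78
Taxable wages = $1,014.60 − $88.78 = $925.82
Federal withholding: $925.82 × 0.22 = $203.68
City income tax: $925.82 × 0.03 = $27.77
State withholding: $925.82 × 0.04 = $37.03
State unemployment insurance (employee share): $1,014.60 × 0.01 = $10.15
PFL insurance: $1,014.60 × 0.005 = $5.07
Wage garnishment: $1,014.60 × 0.015 = $15.22
Total deductions = $88.78 + $203.68 + $27.77 + $37.03 + $10.15 + $5.07 + $15.22 = $387.70
Net pay = $1,014.60 − $387.70 = $626.90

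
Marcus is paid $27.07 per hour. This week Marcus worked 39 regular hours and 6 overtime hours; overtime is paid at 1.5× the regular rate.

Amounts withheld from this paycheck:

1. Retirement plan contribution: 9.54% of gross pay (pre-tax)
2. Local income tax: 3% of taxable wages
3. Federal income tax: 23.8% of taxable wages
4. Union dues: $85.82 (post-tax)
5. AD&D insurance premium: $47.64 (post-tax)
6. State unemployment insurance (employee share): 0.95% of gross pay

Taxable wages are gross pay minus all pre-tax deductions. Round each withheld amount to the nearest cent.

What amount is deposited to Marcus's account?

$714.59

Regular pay: 39 × $27.07 = $1,055.73
Overtime pay: 6 × $27.07 × 1.5 = $243.63
Gross pay = $1,055.73 + $243.63 = $1,299.36
Retirement plan contribution: $1,299.36 × 0.0954 = $123.96
Taxable wages = $1,299.36 − $123.96 = $1,175.40
Local income tax: $1,175.40 × 0.03 = $35.26
Federal income tax: $1,175.40 × 0.238 = $279.75
State unemployment insurance (employee share): $1,299.36 × 0.0095 = $12.34
Union dues: $85.82
AD&D insurance premium: $47.64
Total deductions = $123.96 + $35.26 + $279.75 + $12.34 + $85.82 + $47.64 = $584.77
Net pay = $1,299.36 − $584.77 = $714.59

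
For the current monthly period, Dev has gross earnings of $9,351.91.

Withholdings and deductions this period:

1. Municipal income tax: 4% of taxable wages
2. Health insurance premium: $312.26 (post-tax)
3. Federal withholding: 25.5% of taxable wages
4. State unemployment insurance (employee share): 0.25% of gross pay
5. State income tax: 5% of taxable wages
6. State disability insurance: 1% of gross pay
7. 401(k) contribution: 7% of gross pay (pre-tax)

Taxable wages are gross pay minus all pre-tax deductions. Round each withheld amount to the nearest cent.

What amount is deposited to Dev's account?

401(k) contribution: $9,351.91 × 0.07 = $654.63
Taxable wages = $9,351.91 − $654.63 = $8,697.28
State income tax: $8,697.28 × 0.05 = $434.86
Municipal income tax: $8,697.28 × 0.04 = $347.89
Federal withholding: $8,697.28 × 0.255 = $2,217.81
State unemployment insurance (employee share): $9,351.91 × 0.0025 = $23.38
State disability insurance: $9,351.91 × 0.01 = $93.52
Health insurance premium: $312.26
Total deductions = $654.63 + $434.86 + $347.89 + $2,217.81 + $23.38 + $93.52 + $312.26 = $4,084.35
Net pay = $9,351.91 − $4,084.35 = $5,267.56

$5,267.56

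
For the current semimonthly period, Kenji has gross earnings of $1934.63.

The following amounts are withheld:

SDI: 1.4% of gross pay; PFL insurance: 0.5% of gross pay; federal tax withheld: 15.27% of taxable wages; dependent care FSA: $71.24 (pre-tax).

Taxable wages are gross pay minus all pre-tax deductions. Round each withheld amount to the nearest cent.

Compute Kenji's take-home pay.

$1542.10

Dependent care FSA: $71.24
Taxable wages = $1934.63 − $71.24 = $1863.39
Federal tax withheld: $1863.39 × 0.1527 = $284.54
SDI: $1934.63 × 0.014 = $27.08
PFL insurance: $1934.63 × 0.005 = $9.67
Total deductions = $71.24 + $284.54 + $27.08 + $9.67 = $392.53
Net pay = $1934.63 − $392.53 = $1542.10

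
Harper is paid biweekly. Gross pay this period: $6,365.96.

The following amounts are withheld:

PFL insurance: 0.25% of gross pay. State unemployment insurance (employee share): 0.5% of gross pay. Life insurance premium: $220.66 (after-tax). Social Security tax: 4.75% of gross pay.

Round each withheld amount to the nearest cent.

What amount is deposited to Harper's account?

$5,795.18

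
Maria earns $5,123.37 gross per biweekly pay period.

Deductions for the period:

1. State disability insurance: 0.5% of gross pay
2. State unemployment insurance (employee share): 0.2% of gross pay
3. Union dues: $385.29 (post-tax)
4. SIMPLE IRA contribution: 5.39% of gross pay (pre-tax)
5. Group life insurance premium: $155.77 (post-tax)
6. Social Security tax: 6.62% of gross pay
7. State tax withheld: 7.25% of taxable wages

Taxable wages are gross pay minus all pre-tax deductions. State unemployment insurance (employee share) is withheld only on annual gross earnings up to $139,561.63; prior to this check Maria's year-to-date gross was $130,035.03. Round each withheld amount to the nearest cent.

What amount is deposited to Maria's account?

SIMPLE IRA contribution: $5,123.37 × 0.0539 = $276.15
Taxable wages = $5,123.37 − $276.15 = $4,847.22
State tax withheld: $4,847.22 × 0.0725 = $351.42
Social Security tax: $5,123.37 × 0.0662 = $339.17
State disability insurance: $5,123.37 × 0.005 = $25.62
State unemployment insurance (employee share): cap not yet reached, full $5,123.37 is subject → $5,123.37 × 0.002 = $10.25
Group life insurance premium: $155.77
Union dues: $385.29
Total deductions = $276.15 + $351.42 + $339.17 + $25.62 + $10.25 + $155.77 + $385.29 = $1,543.67
Net pay = $5,123.37 − $1,543.67 = $3,579.70

$3,579.70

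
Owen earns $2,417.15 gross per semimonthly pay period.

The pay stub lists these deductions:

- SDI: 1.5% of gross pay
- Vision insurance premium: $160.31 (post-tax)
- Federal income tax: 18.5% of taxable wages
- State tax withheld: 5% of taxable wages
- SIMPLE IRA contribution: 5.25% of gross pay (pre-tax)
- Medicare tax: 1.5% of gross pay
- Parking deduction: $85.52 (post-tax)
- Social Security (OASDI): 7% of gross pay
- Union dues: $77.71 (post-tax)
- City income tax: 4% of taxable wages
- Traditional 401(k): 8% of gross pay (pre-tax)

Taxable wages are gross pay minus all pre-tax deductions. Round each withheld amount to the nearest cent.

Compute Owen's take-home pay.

$954.98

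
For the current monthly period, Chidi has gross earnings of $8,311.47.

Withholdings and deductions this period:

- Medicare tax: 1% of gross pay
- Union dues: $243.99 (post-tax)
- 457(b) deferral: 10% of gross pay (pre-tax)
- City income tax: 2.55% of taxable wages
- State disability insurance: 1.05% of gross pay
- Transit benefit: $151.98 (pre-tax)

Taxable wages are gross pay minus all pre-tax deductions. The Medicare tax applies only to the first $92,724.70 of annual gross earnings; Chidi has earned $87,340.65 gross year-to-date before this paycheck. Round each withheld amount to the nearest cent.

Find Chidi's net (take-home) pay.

$6,756.37

Transit benefit: $151.98
457(b) deferral: $8,311.47 × 0.1 = $831.15
Pre-tax total = $151.98 + $831.15 = $983.13
Taxable wages = $8,311.47 − $983.13 = $7,328.34
City income tax: $7,328.34 × 0.0255 = $186.87
State disability insurance: $8,311.47 × 0.0105 = $87.27
Medicare tax: only $92,724.70 − $87,340.65 = $5,384.05 of this check is subject → $5,384.05 × 0.01 = $53.84
Union dues: $243.99
Total deductions = $151.98 + $831.15 + $186.87 + $87.27 + $53.84 + $243.99 = $1,555.10
Net pay = $8,311.47 − $1,555.10 = $6,756.37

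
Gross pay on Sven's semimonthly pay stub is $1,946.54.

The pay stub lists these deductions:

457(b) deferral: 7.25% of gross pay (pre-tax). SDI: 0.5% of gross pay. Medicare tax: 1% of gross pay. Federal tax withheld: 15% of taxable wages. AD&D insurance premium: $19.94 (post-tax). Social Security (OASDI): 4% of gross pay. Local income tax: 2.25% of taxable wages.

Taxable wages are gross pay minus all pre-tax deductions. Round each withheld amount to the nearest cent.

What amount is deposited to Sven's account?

$1,366.99

457(b) deferral: $1,946.54 × 0.0725 = $141.12
Taxable wages = $1,946.54 − $141.12 = $1,805.42
Local income tax: $1,805.42 × 0.0225 = $40.62
Federal tax withheld: $1,805.42 × 0.15 = $270.81
SDI: $1,946.54 × 0.005 = $9.73
Social Security (OASDI): $1,946.54 × 0.04 = $77.86
Medicare tax: $1,946.54 × 0.01 = $19.47
AD&D insurance premium: $19.94
Total deductions = $141.12 + $40.62 + $270.81 + $9.73 + $77.86 + $19.47 + $19.94 = $579.55
Net pay = $1,946.54 − $579.55 = $1,366.99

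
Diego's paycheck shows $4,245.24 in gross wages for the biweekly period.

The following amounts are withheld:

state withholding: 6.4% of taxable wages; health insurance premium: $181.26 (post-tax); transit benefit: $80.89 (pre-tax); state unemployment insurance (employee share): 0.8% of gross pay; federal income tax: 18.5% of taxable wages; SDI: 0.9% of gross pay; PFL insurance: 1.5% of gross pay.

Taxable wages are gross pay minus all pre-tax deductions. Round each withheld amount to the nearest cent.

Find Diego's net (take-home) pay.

$2,810.32

Transit benefit: $80.89
Taxable wages = $4,245.24 − $80.89 = $4,164.35
State withholding: $4,164.35 × 0.064 = $266.52
Federal income tax: $4,164.35 × 0.185 = $770.40
PFL insurance: $4,245.24 × 0.015 = $63.68
State unemployment insurance (employee share): $4,245.24 × 0.008 = $33.96
SDI: $4,245.24 × 0.009 = $38.21
Health insurance premium: $181.26
Total deductions = $80.89 + $266.52 + $770.40 + $63.68 + $33.96 + $38.21 + $181.26 = $1,434.92
Net pay = $4,245.24 − $1,434.92 = $2,810.32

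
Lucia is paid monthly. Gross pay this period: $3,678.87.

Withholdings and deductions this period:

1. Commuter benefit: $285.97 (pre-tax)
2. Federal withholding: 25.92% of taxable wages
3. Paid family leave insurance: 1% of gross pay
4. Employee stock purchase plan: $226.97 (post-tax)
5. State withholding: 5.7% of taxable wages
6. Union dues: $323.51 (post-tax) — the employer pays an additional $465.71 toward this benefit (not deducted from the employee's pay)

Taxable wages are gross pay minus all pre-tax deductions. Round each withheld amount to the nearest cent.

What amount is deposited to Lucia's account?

Commuter benefit: $285.97
Taxable wages = $3,678.87 − $285.97 = $3,392.90
Federal withholding: $3,392.90 × 0.2592 = $879.44
State withholding: $3,392.90 × 0.057 = $193.40
Paid family leave insurance: $3,678.87 × 0.01 = $36.79
Union dues: $323.51
Employee stock purchase plan: $226.97
(Employer's $465.71 toward union dues is not withheld from the employee.)
Total deductions = $285.97 + $879.44 + $193.40 + $36.79 + $323.51 + $226.97 = $1,946.08
Net pay = $3,678.87 − $1,946.08 = $1,732.79

$1,732.79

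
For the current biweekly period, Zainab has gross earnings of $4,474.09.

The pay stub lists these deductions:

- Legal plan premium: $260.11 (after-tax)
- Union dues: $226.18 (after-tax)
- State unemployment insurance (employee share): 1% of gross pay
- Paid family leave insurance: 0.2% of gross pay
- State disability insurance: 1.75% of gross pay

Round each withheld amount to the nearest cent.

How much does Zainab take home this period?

State unemployment insurance (employee share): $4,474.09 × 0.01 = $44.74
Paid family leave insurance: $4,474.09 × 0.002 = $8.95
State disability insurance: $4,474.09 × 0.0175 = $78.30
Legal plan premium: $260.11
Union dues: $226.18
Total deductions = $44.74 + $8.95 + $78.30 + $260.11 + $226.18 = $618.28
Net pay = $4,474.09 − $618.28 = $3,855.81

$3,855.81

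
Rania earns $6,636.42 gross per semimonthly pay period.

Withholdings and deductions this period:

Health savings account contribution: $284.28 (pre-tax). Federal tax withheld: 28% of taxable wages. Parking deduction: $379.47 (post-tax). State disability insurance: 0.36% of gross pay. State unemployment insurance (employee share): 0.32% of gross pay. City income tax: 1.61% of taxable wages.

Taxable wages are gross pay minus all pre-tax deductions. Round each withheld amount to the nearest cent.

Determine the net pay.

$4,046.67

Health savings account contribution: $284.28
Taxable wages = $6,636.42 − $284.28 = $6,352.14
City income tax: $6,352.14 × 0.0161 = $102.27
Federal tax withheld: $6,352.14 × 0.28 = $1,778.60
State disability insurance: $6,636.42 × 0.0036 = $23.89
State unemployment insurance (employee share): $6,636.42 × 0.0032 = $21.24
Parking deduction: $379.47
Total deductions = $284.28 + $102.27 + $1,778.60 + $23.89 + $21.24 + $379.47 = $2,589.75
Net pay = $6,636.42 − $2,589.75 = $4,046.67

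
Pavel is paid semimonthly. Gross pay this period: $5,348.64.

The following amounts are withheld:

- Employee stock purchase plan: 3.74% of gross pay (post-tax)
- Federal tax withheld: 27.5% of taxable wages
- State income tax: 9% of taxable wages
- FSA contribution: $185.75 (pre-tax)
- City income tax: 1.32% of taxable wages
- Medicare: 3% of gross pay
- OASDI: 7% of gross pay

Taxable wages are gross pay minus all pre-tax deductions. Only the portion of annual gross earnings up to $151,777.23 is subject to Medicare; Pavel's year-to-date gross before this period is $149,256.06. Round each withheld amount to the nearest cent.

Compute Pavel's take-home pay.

$2,560.21

FSA contribution: $185.75
Taxable wages = $5,348.64 − $185.75 = $5,162.89
Federal tax withheld: $5,162.89 × 0.275 = $1,419.79
State income tax: $5,162.89 × 0.09 = $464.66
City income tax: $5,162.89 × 0.0132 = $68.15
Medicare: only $151,777.23 − $149,256.06 = $2,521.17 of this check is subject → $2,521.17 × 0.03 = $75.64
OASDI: $5,348.64 × 0.07 = $374.40
Employee stock purchase plan: $5,348.64 × 0.0374 = $200.04
Total deductions = $185.75 + $1,419.79 + $464.66 + $68.15 + $75.64 + $374.40 + $200.04 = $2,788.43
Net pay = $5,348.64 − $2,788.43 = $2,560.21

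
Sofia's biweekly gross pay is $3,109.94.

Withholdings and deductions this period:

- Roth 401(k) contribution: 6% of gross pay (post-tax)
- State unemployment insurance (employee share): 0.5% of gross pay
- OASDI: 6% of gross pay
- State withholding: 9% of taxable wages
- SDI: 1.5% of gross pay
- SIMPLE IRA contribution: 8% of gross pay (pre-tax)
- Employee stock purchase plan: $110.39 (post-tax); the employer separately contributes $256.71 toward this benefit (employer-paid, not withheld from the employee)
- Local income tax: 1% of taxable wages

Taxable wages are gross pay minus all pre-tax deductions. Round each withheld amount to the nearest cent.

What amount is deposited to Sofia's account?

$2,029.24

SIMPLE IRA contribution: $3,109.94 × 0.08 = $248.80
Taxable wages = $3,109.94 − $248.80 = $2,861.14
Local income tax: $2,861.14 × 0.01 = $28.61
State withholding: $2,861.14 × 0.09 = $257.50
SDI: $3,109.94 × 0.015 = $46.65
State unemployment insurance (employee share): $3,109.94 × 0.005 = $15.55
OASDI: $3,109.94 × 0.06 = $186.60
Employee stock purchase plan: $110.39
Roth 401(k) contribution: $3,109.94 × 0.06 = $186.60
(Employer's $256.71 toward employee stock purchase plan is not withheld from the employee.)
Total deductions = $248.80 + $28.61 + $257.50 + $46.65 + $15.55 + $186.60 + $110.39 + $186.60 = $1,080.70
Net pay = $3,109.94 − $1,080.70 = $2,029.24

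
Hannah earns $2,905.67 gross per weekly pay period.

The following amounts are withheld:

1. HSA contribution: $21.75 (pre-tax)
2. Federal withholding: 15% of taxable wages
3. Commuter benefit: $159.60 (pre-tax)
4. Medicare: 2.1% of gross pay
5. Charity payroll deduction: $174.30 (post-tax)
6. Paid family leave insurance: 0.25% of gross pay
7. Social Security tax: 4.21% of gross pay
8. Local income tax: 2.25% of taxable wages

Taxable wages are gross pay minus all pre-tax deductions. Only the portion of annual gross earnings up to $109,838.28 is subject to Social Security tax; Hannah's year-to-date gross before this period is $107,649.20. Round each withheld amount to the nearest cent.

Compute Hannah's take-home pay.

Commuter benefit: $159.60
HSA contribution: $21.75
Pre-tax total = $159.60 + $21.75 = $181.35
Taxable wages = $2,905.67 − $181.35 = $2,724.32
Local income tax: $2,724.32 × 0.0225 = $61.30
Federal withholding: $2,724.32 × 0.15 = $408.65
Medicare: $2,905.67 × 0.021 = $61.02
Social Security tax: only $109,838.28 − $107,649.20 = $2,189.08 of this check is subject → $2,189.08 × 0.0421 = $92.16
Paid family leave insurance: $2,905.67 × 0.0025 = $7.26
Charity payroll deduction: $174.30
Total deductions = $159.60 + $21.75 + $61.30 + $408.65 + $61.02 + $92.16 + $7.26 + $174.30 = $986.04
Net pay = $2,905.67 − $986.04 = $1,919.63

$1,919.63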